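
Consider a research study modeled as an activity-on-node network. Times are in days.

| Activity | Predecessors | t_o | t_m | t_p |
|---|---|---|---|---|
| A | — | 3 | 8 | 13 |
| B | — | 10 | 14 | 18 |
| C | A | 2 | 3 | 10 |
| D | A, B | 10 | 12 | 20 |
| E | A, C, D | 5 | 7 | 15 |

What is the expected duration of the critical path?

35 days

te_A = (3 + 4·8 + 13)/6 = 48/6 = 8
te_B = (10 + 4·14 + 18)/6 = 84/6 = 14
te_C = (2 + 4·3 + 10)/6 = 24/6 = 4
te_D = (10 + 4·12 + 20)/6 = 78/6 = 13
te_E = (5 + 4·7 + 15)/6 = 48/6 = 8

Forward pass:
ES_A = 0; EF_A = 8
ES_B = 0; EF_B = 14
ES_C = 8; EF_C = 8+4 = 12
ES_D = max(EF_A=8, EF_B=14) = 14; EF_D = 14+13 = 27
ES_E = max(EF_A=8, EF_C=12, EF_D=27) = 27; EF_E = 27+8 = 35
Expected project duration μ = 35 days. Critical path: B → D → E.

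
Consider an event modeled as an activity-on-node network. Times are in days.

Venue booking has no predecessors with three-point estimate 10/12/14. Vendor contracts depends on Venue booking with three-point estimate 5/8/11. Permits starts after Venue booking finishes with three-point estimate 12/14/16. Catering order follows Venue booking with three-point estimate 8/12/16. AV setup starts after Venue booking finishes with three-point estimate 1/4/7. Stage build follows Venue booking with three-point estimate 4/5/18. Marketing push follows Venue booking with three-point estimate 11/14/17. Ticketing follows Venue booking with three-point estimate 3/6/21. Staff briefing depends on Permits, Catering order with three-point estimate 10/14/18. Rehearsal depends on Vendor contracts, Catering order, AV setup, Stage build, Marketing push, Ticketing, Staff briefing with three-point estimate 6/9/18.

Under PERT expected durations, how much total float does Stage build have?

21 days

te_Venue booking = (10 + 4·12 + 14)/6 = 72/6 = 12
te_Vendor contracts = (5 + 4·8 + 11)/6 = 48/6 = 8
te_Permits = (12 + 4·14 + 16)/6 = 84/6 = 14
te_Catering order = (8 + 4·12 + 16)/6 = 72/6 = 12
te_AV setup = (1 + 4·4 + 7)/6 = 24/6 = 4
te_Stage build = (4 + 4·5 + 18)/6 = 42/6 = 7
te_Marketing push = (11 + 4·14 + 17)/6 = 84/6 = 14
te_Ticketing = (3 + 4·6 + 21)/6 = 48/6 = 8
te_Staff briefing = (10 + 4·14 + 18)/6 = 84/6 = 14
te_Rehearsal = (6 + 4·9 + 18)/6 = 60/6 = 10

Forward pass:
ES_Venue booking = 0; EF_Venue booking = 12
ES_Vendor contracts = 12; EF_Vendor contracts = 12+8 = 20
ES_Permits = 12; EF_Permits = 12+14 = 26
ES_Catering order = 12; EF_Catering order = 12+12 = 24
ES_AV setup = 12; EF_AV setup = 12+4 = 16
ES_Stage build = 12; EF_Stage build = 12+7 = 19
ES_Marketing push = 12; EF_Marketing push = 12+14 = 26
ES_Ticketing = 12; EF_Ticketing = 12+8 = 20
ES_Staff briefing = max(EF_Permits=26, EF_Catering order=24) = 26; EF_Staff briefing = 26+14 = 40
ES_Rehearsal = max(EF_Vendor contracts=20, EF_Catering order=24, EF_AV setup=16, EF_Stage build=19, EF_Marketing push=26, EF_Ticketing=20, EF_Staff briefing=40) = 40; EF_Rehearsal = 40+10 = 50
Expected project duration μ = 50 days. Critical path: Venue booking → Permits → Staff briefing → Rehearsal.

Backward pass:
LF_Rehearsal = 50; LS_Rehearsal = 50−10 = 40
LF_Staff briefing = LS_Rehearsal = 40; LS_Staff briefing = 40−14 = 26
LF_Ticketing = LS_Rehearsal = 40; LS_Ticketing = 40−8 = 32
LF_Marketing push = LS_Rehearsal = 40; LS_Marketing push = 40−14 = 26
LF_Stage build = LS_Rehearsal = 40; LS_Stage build = 40−7 = 33
LF_AV setup = LS_Rehearsal = 40; LS_AV setup = 40−4 = 36
LF_Catering order = min(LS_Staff briefing=26, LS_Rehearsal=40) = 26; LS_Catering order = 26−12 = 14
LF_Permits = LS_Staff briefing = 26; LS_Permits = 26−14 = 12
LF_Vendor contracts = LS_Rehearsal = 40; LS_Vendor contracts = 40−8 = 32
LF_Venue booking = min(LS_Vendor contracts=32, LS_Permits=12, LS_Catering order=14, LS_AV setup=36, LS_Stage build=33, LS_Marketing push=26, LS_Ticketing=32) = 12; LS_Venue booking = 12−12 = 0
Slack_Stage build = LS_Stage build − ES_Stage build = 33 − 12 = 21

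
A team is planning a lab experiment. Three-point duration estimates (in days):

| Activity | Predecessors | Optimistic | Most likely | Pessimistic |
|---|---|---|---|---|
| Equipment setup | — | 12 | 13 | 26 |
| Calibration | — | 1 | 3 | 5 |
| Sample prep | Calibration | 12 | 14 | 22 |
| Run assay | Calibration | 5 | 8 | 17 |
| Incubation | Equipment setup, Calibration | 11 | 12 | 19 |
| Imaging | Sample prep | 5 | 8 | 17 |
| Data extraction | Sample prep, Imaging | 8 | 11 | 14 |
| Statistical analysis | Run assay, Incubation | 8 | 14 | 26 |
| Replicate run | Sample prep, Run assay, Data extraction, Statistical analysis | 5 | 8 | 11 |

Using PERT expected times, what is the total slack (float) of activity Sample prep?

5 days

te_Equipment setup = (12 + 4·13 + 26)/6 = 90/6 = 15
te_Calibration = (1 + 4·3 + 5)/6 = 18/6 = 3
te_Sample prep = (12 + 4·14 + 22)/6 = 90/6 = 15
te_Run assay = (5 + 4·8 + 17)/6 = 54/6 = 9
te_Incubation = (11 + 4·12 + 19)/6 = 78/6 = 13
te_Imaging = (5 + 4·8 + 17)/6 = 54/6 = 9
te_Data extraction = (8 + 4·11 + 14)/6 = 66/6 = 11
te_Statistical analysis = (8 + 4·14 + 26)/6 = 90/6 = 15
te_Replicate run = (5 + 4·8 + 11)/6 = 48/6 = 8

Forward pass:
ES_Equipment setup = 0; EF_Equipment setup = 15
ES_Calibration = 0; EF_Calibration = 3
ES_Sample prep = 3; EF_Sample prep = 3+15 = 18
ES_Run assay = 3; EF_Run assay = 3+9 = 12
ES_Incubation = max(EF_Equipment setup=15, EF_Calibration=3) = 15; EF_Incubation = 15+13 = 28
ES_Imaging = 18; EF_Imaging = 18+9 = 27
ES_Data extraction = max(EF_Sample prep=18, EF_Imaging=27) = 27; EF_Data extraction = 27+11 = 38
ES_Statistical analysis = max(EF_Run assay=12, EF_Incubation=28) = 28; EF_Statistical analysis = 28+15 = 43
ES_Replicate run = max(EF_Sample prep=18, EF_Run assay=12, EF_Data extraction=38, EF_Statistical analysis=43) = 43; EF_Replicate run = 43+8 = 51
Expected project duration μ = 51 days. Critical path: Equipment setup → Incubation → Statistical analysis → Replicate run.

Backward pass:
LF_Replicate run = 51; LS_Replicate run = 51−8 = 43
LF_Statistical analysis = LS_Replicate run = 43; LS_Statistical analysis = 43−15 = 28
LF_Data extraction = LS_Replicate run = 43; LS_Data extraction = 43−11 = 32
LF_Imaging = LS_Data extraction = 32; LS_Imaging = 32−9 = 23
LF_Incubation = LS_Statistical analysis = 28; LS_Incubation = 28−13 = 15
LF_Run assay = min(LS_Statistical analysis=28, LS_Replicate run=43) = 28; LS_Run assay = 28−9 = 19
LF_Sample prep = min(LS_Imaging=23, LS_Data extraction=32, LS_Replicate run=43) = 23; LS_Sample prep = 23−15 = 8
LF_Calibration = min(LS_Sample prep=8, LS_Run assay=19, LS_Incubation=15) = 8; LS_Calibration = 8−3 = 5
LF_Equipment setup = LS_Incubation = 15; LS_Equipment setup = 15−15 = 0
Slack_Sample prep = LS_Sample prep − ES_Sample prep = 8 − 3 = 5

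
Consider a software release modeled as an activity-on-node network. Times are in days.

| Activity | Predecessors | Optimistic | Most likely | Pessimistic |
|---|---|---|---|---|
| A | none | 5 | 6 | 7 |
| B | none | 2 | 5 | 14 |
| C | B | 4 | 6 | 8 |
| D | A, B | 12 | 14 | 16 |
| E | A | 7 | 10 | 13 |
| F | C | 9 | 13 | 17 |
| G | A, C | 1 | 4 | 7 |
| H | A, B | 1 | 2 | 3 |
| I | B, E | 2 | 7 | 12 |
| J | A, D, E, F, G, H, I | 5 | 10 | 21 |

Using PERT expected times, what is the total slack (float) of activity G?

te_A = (5 + 4·6 + 7)/6 = 36/6 = 6
te_B = (2 + 4·5 + 14)/6 = 36/6 = 6
te_C = (4 + 4·6 + 8)/6 = 36/6 = 6
te_D = (12 + 4·14 + 16)/6 = 84/6 = 14
te_E = (7 + 4·10 + 13)/6 = 60/6 = 10
te_F = (9 + 4·13 + 17)/6 = 78/6 = 13
te_G = (1 + 4·4 + 7)/6 = 24/6 = 4
te_H = (1 + 4·2 + 3)/6 = 12/6 = 2
te_I = (2 + 4·7 + 12)/6 = 42/6 = 7
te_J = (5 + 4·10 + 21)/6 = 66/6 = 11

Forward pass:
ES_A = 0; EF_A = 6
ES_B = 0; EF_B = 6
ES_C = 6; EF_C = 6+6 = 12
ES_D = max(EF_A=6, EF_B=6) = 6; EF_D = 6+14 = 20
ES_E = 6; EF_E = 6+10 = 16
ES_F = 12; EF_F = 12+13 = 25
ES_G = max(EF_A=6, EF_C=12) = 12; EF_G = 12+4 = 16
ES_H = max(EF_A=6, EF_B=6) = 6; EF_H = 6+2 = 8
ES_I = max(EF_B=6, EF_E=16) = 16; EF_I = 16+7 = 23
ES_J = max(EF_A=6, EF_D=20, EF_E=16, EF_F=25, EF_G=16, EF_H=8, EF_I=23) = 25; EF_J = 25+11 = 36
Expected project duration μ = 36 days. Critical path: B → C → F → J.

Backward pass:
LF_J = 36; LS_J = 36−11 = 25
LF_I = LS_J = 25; LS_I = 25−7 = 18
LF_H = LS_J = 25; LS_H = 25−2 = 23
LF_G = LS_J = 25; LS_G = 25−4 = 21
LF_F = LS_J = 25; LS_F = 25−13 = 12
LF_E = min(LS_I=18, LS_J=25) = 18; LS_E = 18−10 = 8
LF_D = LS_J = 25; LS_D = 25−14 = 11
LF_C = min(LS_F=12, LS_G=21) = 12; LS_C = 12−6 = 6
LF_B = min(LS_C=6, LS_D=11, LS_H=23, LS_I=18) = 6; LS_B = 6−6 = 0
LF_A = min(LS_D=11, LS_E=8, LS_G=21, LS_H=23, LS_J=25) = 8; LS_A = 8−6 = 2
Slack_G = LS_G − ES_G = 21 − 12 = 9

9 days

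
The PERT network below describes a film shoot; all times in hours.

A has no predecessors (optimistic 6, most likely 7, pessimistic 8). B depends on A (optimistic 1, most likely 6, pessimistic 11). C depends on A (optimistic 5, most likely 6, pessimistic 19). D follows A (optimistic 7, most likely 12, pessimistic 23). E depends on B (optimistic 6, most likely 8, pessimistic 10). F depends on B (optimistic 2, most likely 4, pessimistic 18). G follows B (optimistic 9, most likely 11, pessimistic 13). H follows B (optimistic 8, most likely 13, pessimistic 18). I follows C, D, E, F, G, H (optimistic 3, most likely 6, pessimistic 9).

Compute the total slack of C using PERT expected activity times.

11 hours

te_A = (6 + 4·7 + 8)/6 = 42/6 = 7
te_B = (1 + 4·6 + 11)/6 = 36/6 = 6
te_C = (5 + 4·6 + 19)/6 = 48/6 = 8
te_D = (7 + 4·12 + 23)/6 = 78/6 = 13
te_E = (6 + 4·8 + 10)/6 = 48/6 = 8
te_F = (2 + 4·4 + 18)/6 = 36/6 = 6
te_G = (9 + 4·11 + 13)/6 = 66/6 = 11
te_H = (8 + 4·13 + 18)/6 = 78/6 = 13
te_I = (3 + 4·6 + 9)/6 = 36/6 = 6

Forward pass:
ES_A = 0; EF_A = 7
ES_B = 7; EF_B = 7+6 = 13
ES_C = 7; EF_C = 7+8 = 15
ES_D = 7; EF_D = 7+13 = 20
ES_E = 13; EF_E = 13+8 = 21
ES_F = 13; EF_F = 13+6 = 19
ES_G = 13; EF_G = 13+11 = 24
ES_H = 13; EF_H = 13+13 = 26
ES_I = max(EF_C=15, EF_D=20, EF_E=21, EF_F=19, EF_G=24, EF_H=26) = 26; EF_I = 26+6 = 32
Expected project duration μ = 32 hours. Critical path: A → B → H → I.

Backward pass:
LF_I = 32; LS_I = 32−6 = 26
LF_H = LS_I = 26; LS_H = 26−13 = 13
LF_G = LS_I = 26; LS_G = 26−11 = 15
LF_F = LS_I = 26; LS_F = 26−6 = 20
LF_E = LS_I = 26; LS_E = 26−8 = 18
LF_D = LS_I = 26; LS_D = 26−13 = 13
LF_C = LS_I = 26; LS_C = 26−8 = 18
LF_B = min(LS_E=18, LS_F=20, LS_G=15, LS_H=13) = 13; LS_B = 13−6 = 7
LF_A = min(LS_B=7, LS_C=18, LS_D=13) = 7; LS_A = 7−7 = 0
Slack_C = LS_C − ES_C = 18 − 7 = 11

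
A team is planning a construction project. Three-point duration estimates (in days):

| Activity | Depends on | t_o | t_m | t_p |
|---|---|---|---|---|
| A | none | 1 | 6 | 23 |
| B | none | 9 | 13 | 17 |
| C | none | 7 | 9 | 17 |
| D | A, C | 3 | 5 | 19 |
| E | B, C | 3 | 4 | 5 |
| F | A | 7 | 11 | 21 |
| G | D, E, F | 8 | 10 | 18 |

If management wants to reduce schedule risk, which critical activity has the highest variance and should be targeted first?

A

te_A = (1 + 4·6 + 23)/6 = 48/6 = 8; σ²_A = ((23−1)/6)² = 13.444
te_B = (9 + 4·13 + 17)/6 = 78/6 = 13; σ²_B = ((17−9)/6)² = 1.778
te_C = (7 + 4·9 + 17)/6 = 60/6 = 10; σ²_C = ((17−7)/6)² = 2.778
te_D = (3 + 4·5 + 19)/6 = 42/6 = 7; σ²_D = ((19−3)/6)² = 7.111
te_E = (3 + 4·4 + 5)/6 = 24/6 = 4; σ²_E = ((5−3)/6)² = 0.111
te_F = (7 + 4·11 + 21)/6 = 72/6 = 12; σ²_F = ((21−7)/6)² = 5.444
te_G = (8 + 4·10 + 18)/6 = 66/6 = 11; σ²_G = ((18−8)/6)² = 2.778

Forward pass:
ES_A = 0; EF_A = 8
ES_B = 0; EF_B = 13
ES_C = 0; EF_C = 10
ES_D = max(EF_A=8, EF_C=10) = 10; EF_D = 10+7 = 17
ES_E = max(EF_B=13, EF_C=10) = 13; EF_E = 13+4 = 17
ES_F = 8; EF_F = 8+12 = 20
ES_G = max(EF_D=17, EF_E=17, EF_F=20) = 20; EF_G = 20+11 = 31
Expected project duration μ = 31 days. Critical path: A → F → G.

Variances on critical path: σ²_A=13.444, σ²_F=5.444, σ²_G=2.778.
Largest is σ²_A = 13.444.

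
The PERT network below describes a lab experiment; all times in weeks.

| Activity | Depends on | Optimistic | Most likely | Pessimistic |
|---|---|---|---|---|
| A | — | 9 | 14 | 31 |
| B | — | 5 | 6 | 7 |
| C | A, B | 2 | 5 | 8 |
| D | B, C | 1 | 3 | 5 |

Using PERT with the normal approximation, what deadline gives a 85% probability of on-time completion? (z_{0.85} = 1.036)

28.0 weeks

te_A = (9 + 4·14 + 31)/6 = 96/6 = 16; σ²_A = ((31−9)/6)² = 13.444
te_B = (5 + 4·6 + 7)/6 = 36/6 = 6; σ²_B = ((7−5)/6)² = 0.111
te_C = (2 + 4·5 + 8)/6 = 30/6 = 5; σ²_C = ((8−2)/6)² = 1.000
te_D = (1 + 4·3 + 5)/6 = 18/6 = 3; σ²_D = ((5−1)/6)² = 0.444

Forward pass:
ES_A = 0; EF_A = 16
ES_B = 0; EF_B = 6
ES_C = max(EF_A=16, EF_B=6) = 16; EF_C = 16+5 = 21
ES_D = max(EF_B=6, EF_C=21) = 21; EF_D = 21+3 = 24
Expected project duration μ = 24 weeks. Critical path: A → C → D.

Variance along critical path = 13.444 + 1.000 + 0.444 = 14.889; σ = 3.859 weeks.
D = μ + z·σ = 24 + 1.036·3.859 = 28.0 weeks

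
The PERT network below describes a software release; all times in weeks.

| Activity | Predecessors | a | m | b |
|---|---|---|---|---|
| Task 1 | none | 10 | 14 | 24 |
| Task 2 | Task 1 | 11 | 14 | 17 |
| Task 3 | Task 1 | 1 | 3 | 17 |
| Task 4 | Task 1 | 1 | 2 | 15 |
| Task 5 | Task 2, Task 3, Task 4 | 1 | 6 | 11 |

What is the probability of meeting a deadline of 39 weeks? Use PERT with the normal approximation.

te_Task 1 = (10 + 4·14 + 24)/6 = 90/6 = 15; σ²_Task 1 = ((24−10)/6)² = 5.444
te_Task 2 = (11 + 4·14 + 17)/6 = 84/6 = 14; σ²_Task 2 = ((17−11)/6)² = 1.000
te_Task 3 = (1 + 4·3 + 17)/6 = 30/6 = 5; σ²_Task 3 = ((17−1)/6)² = 7.111
te_Task 4 = (1 + 4·2 + 15)/6 = 24/6 = 4; σ²_Task 4 = ((15−1)/6)² = 5.444
te_Task 5 = (1 + 4·6 + 11)/6 = 36/6 = 6; σ²_Task 5 = ((11−1)/6)² = 2.778

Forward pass:
ES_Task 1 = 0; EF_Task 1 = 15
ES_Task 2 = 15; EF_Task 2 = 15+14 = 29
ES_Task 3 = 15; EF_Task 3 = 15+5 = 20
ES_Task 4 = 15; EF_Task 4 = 15+4 = 19
ES_Task 5 = max(EF_Task 2=29, EF_Task 3=20, EF_Task 4=19) = 29; EF_Task 5 = 29+6 = 35
Expected project duration μ = 35 weeks. Critical path: Task 1 → Task 2 → Task 5.

Variance along critical path = 5.444 + 1.000 + 2.778 = 9.222; σ = √9.222 = 3.037 weeks.
Z = (39 − 35) / 3.037 = 1.317
P(T ≤ 39) = Φ(1.317) ≈ 0.906

0.906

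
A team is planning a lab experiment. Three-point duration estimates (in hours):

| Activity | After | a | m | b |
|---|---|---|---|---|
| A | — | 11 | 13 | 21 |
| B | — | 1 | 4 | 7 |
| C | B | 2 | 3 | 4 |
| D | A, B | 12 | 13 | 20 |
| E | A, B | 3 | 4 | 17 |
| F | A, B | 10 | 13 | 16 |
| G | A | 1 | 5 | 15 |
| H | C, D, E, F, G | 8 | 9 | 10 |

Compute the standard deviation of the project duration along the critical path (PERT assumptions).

2.16 hours

te_A = (11 + 4·13 + 21)/6 = 84/6 = 14; σ²_A = ((21−11)/6)² = 2.778
te_B = (1 + 4·4 + 7)/6 = 24/6 = 4; σ²_B = ((7−1)/6)² = 1.000
te_C = (2 + 4·3 + 4)/6 = 18/6 = 3; σ²_C = ((4−2)/6)² = 0.111
te_D = (12 + 4·13 + 20)/6 = 84/6 = 14; σ²_D = ((20−12)/6)² = 1.778
te_E = (3 + 4·4 + 17)/6 = 36/6 = 6; σ²_E = ((17−3)/6)² = 5.444
te_F = (10 + 4·13 + 16)/6 = 78/6 = 13; σ²_F = ((16−10)/6)² = 1.000
te_G = (1 + 4·5 + 15)/6 = 36/6 = 6; σ²_G = ((15−1)/6)² = 5.444
te_H = (8 + 4·9 + 10)/6 = 54/6 = 9; σ²_H = ((10−8)/6)² = 0.111

Forward pass:
ES_A = 0; EF_A = 14
ES_B = 0; EF_B = 4
ES_C = 4; EF_C = 4+3 = 7
ES_D = max(EF_A=14, EF_B=4) = 14; EF_D = 14+14 = 28
ES_E = max(EF_A=14, EF_B=4) = 14; EF_E = 14+6 = 20
ES_F = max(EF_A=14, EF_B=4) = 14; EF_F = 14+13 = 27
ES_G = 14; EF_G = 14+6 = 20
ES_H = max(EF_C=7, EF_D=28, EF_E=20, EF_F=27, EF_G=20) = 28; EF_H = 28+9 = 37
Expected project duration μ = 37 hours. Critical path: A → D → H.

Variance along critical path = 2.778 + 1.778 + 0.111 = 4.667
σ = √4.667 = 2.160 hours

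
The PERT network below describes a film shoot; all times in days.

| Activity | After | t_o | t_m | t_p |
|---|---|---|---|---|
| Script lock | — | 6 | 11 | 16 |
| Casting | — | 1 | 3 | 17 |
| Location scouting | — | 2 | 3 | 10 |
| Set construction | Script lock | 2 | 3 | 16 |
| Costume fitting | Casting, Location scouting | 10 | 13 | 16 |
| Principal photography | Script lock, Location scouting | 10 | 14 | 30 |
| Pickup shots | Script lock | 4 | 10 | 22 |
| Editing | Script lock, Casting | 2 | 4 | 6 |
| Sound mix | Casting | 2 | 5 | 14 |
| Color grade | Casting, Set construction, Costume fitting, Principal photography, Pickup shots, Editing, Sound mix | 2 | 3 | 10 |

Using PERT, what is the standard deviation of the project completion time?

te_Script lock = (6 + 4·11 + 16)/6 = 66/6 = 11; σ²_Script lock = ((16−6)/6)² = 2.778
te_Casting = (1 + 4·3 + 17)/6 = 30/6 = 5; σ²_Casting = ((17−1)/6)² = 7.111
te_Location scouting = (2 + 4·3 + 10)/6 = 24/6 = 4; σ²_Location scouting = ((10−2)/6)² = 1.778
te_Set construction = (2 + 4·3 + 16)/6 = 30/6 = 5; σ²_Set construction = ((16−2)/6)² = 5.444
te_Costume fitting = (10 + 4·13 + 16)/6 = 78/6 = 13; σ²_Costume fitting = ((16−10)/6)² = 1.000
te_Principal photography = (10 + 4·14 + 30)/6 = 96/6 = 16; σ²_Principal photography = ((30−10)/6)² = 11.111
te_Pickup shots = (4 + 4·10 + 22)/6 = 66/6 = 11; σ²_Pickup shots = ((22−4)/6)² = 9.000
te_Editing = (2 + 4·4 + 6)/6 = 24/6 = 4; σ²_Editing = ((6−2)/6)² = 0.444
te_Sound mix = (2 + 4·5 + 14)/6 = 36/6 = 6; σ²_Sound mix = ((14−2)/6)² = 4.000
te_Color grade = (2 + 4·3 + 10)/6 = 24/6 = 4; σ²_Color grade = ((10−2)/6)² = 1.778

Forward pass:
ES_Script lock = 0; EF_Script lock = 11
ES_Casting = 0; EF_Casting = 5
ES_Location scouting = 0; EF_Location scouting = 4
ES_Set construction = 11; EF_Set construction = 11+5 = 16
ES_Costume fitting = max(EF_Casting=5, EF_Location scouting=4) = 5; EF_Costume fitting = 5+13 = 18
ES_Principal photography = max(EF_Script lock=11, EF_Location scouting=4) = 11; EF_Principal photography = 11+16 = 27
ES_Pickup shots = 11; EF_Pickup shots = 11+11 = 22
ES_Editing = max(EF_Script lock=11, EF_Casting=5) = 11; EF_Editing = 11+4 = 15
ES_Sound mix = 5; EF_Sound mix = 5+6 = 11
ES_Color grade = max(EF_Casting=5, EF_Set construction=16, EF_Costume fitting=18, EF_Principal photography=27, EF_Pickup shots=22, EF_Editing=15, EF_Sound mix=11) = 27; EF_Color grade = 27+4 = 31
Expected project duration μ = 31 days. Critical path: Script lock → Principal photography → Color grade.

Variance along critical path = 2.778 + 11.111 + 1.778 = 15.667
σ = √15.667 = 3.958 days

3.96 days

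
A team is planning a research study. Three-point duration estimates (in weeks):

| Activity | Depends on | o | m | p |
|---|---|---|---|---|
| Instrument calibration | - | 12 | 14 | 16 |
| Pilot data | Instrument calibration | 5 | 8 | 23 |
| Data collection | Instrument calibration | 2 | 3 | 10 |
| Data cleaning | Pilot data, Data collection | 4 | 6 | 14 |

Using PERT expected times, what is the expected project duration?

te_Instrument calibration = (12 + 4·14 + 16)/6 = 84/6 = 14
te_Pilot data = (5 + 4·8 + 23)/6 = 60/6 = 10
te_Data collection = (2 + 4·3 + 10)/6 = 24/6 = 4
te_Data cleaning = (4 + 4·6 + 14)/6 = 42/6 = 7

Forward pass:
ES_Instrument calibration = 0; EF_Instrument calibration = 14
ES_Pilot data = 14; EF_Pilot data = 14+10 = 24
ES_Data collection = 14; EF_Data collection = 14+4 = 18
ES_Data cleaning = max(EF_Pilot data=24, EF_Data collection=18) = 24; EF_Data cleaning = 24+7 = 31
Expected project duration μ = 31 weeks. Critical path: Instrument calibration → Pilot data → Data cleaning.

31 weeks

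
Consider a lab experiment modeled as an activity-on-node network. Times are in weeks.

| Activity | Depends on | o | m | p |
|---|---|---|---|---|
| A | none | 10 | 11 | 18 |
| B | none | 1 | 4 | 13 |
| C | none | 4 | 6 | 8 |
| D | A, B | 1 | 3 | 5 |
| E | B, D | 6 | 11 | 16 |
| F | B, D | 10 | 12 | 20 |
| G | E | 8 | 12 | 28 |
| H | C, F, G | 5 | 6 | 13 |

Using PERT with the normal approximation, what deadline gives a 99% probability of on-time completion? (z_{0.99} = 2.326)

te_A = (10 + 4·11 + 18)/6 = 72/6 = 12; σ²_A = ((18−10)/6)² = 1.778
te_B = (1 + 4·4 + 13)/6 = 30/6 = 5; σ²_B = ((13−1)/6)² = 4.000
te_C = (4 + 4·6 + 8)/6 = 36/6 = 6; σ²_C = ((8−4)/6)² = 0.444
te_D = (1 + 4·3 + 5)/6 = 18/6 = 3; σ²_D = ((5−1)/6)² = 0.444
te_E = (6 + 4·11 + 16)/6 = 66/6 = 11; σ²_E = ((16−6)/6)² = 2.778
te_F = (10 + 4·12 + 20)/6 = 78/6 = 13; σ²_F = ((20−10)/6)² = 2.778
te_G = (8 + 4·12 + 28)/6 = 84/6 = 14; σ²_G = ((28−8)/6)² = 11.111
te_H = (5 + 4·6 + 13)/6 = 42/6 = 7; σ²_H = ((13−5)/6)² = 1.778

Forward pass:
ES_A = 0; EF_A = 12
ES_B = 0; EF_B = 5
ES_C = 0; EF_C = 6
ES_D = max(EF_A=12, EF_B=5) = 12; EF_D = 12+3 = 15
ES_E = max(EF_B=5, EF_D=15) = 15; EF_E = 15+11 = 26
ES_F = max(EF_B=5, EF_D=15) = 15; EF_F = 15+13 = 28
ES_G = 26; EF_G = 26+14 = 40
ES_H = max(EF_C=6, EF_F=28, EF_G=40) = 40; EF_H = 40+7 = 47
Expected project duration μ = 47 weeks. Critical path: A → D → E → G → H.

Variance along critical path = 1.778 + 0.444 + 2.778 + 11.111 + 1.778 = 17.889; σ = 4.230 weeks.
D = μ + z·σ = 47 + 2.326·4.230 = 56.8 weeks

56.8 weeks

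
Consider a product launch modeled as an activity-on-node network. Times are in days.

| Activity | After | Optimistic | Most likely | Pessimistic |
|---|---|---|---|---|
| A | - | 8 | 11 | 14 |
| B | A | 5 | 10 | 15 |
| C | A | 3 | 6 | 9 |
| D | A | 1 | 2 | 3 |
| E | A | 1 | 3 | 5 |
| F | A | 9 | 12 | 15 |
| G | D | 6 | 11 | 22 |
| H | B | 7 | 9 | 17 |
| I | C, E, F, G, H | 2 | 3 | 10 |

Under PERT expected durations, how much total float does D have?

6 days

te_A = (8 + 4·11 + 14)/6 = 66/6 = 11
te_B = (5 + 4·10 + 15)/6 = 60/6 = 10
te_C = (3 + 4·6 + 9)/6 = 36/6 = 6
te_D = (1 + 4·2 + 3)/6 = 12/6 = 2
te_E = (1 + 4·3 + 5)/6 = 18/6 = 3
te_F = (9 + 4·12 + 15)/6 = 72/6 = 12
te_G = (6 + 4·11 + 22)/6 = 72/6 = 12
te_H = (7 + 4·9 + 17)/6 = 60/6 = 10
te_I = (2 + 4·3 + 10)/6 = 24/6 = 4

Forward pass:
ES_A = 0; EF_A = 11
ES_B = 11; EF_B = 11+10 = 21
ES_C = 11; EF_C = 11+6 = 17
ES_D = 11; EF_D = 11+2 = 13
ES_E = 11; EF_E = 11+3 = 14
ES_F = 11; EF_F = 11+12 = 23
ES_G = 13; EF_G = 13+12 = 25
ES_H = 21; EF_H = 21+10 = 31
ES_I = max(EF_C=17, EF_E=14, EF_F=23, EF_G=25, EF_H=31) = 31; EF_I = 31+4 = 35
Expected project duration μ = 35 days. Critical path: A → B → H → I.

Backward pass:
LF_I = 35; LS_I = 35−4 = 31
LF_H = LS_I = 31; LS_H = 31−10 = 21
LF_G = LS_I = 31; LS_G = 31−12 = 19
LF_F = LS_I = 31; LS_F = 31−12 = 19
LF_E = LS_I = 31; LS_E = 31−3 = 28
LF_D = LS_G = 19; LS_D = 19−2 = 17
LF_C = LS_I = 31; LS_C = 31−6 = 25
LF_B = LS_H = 21; LS_B = 21−10 = 11
LF_A = min(LS_B=11, LS_C=25, LS_D=17, LS_E=28, LS_F=19) = 11; LS_A = 11−11 = 0
Slack_D = LS_D − ES_D = 17 − 11 = 6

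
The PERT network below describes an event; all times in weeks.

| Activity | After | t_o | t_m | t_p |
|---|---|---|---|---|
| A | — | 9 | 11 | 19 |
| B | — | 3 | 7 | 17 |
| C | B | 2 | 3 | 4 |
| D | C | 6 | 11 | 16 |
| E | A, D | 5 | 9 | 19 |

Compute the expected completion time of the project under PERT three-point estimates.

32 weeks

te_A = (9 + 4·11 + 19)/6 = 72/6 = 12
te_B = (3 + 4·7 + 17)/6 = 48/6 = 8
te_C = (2 + 4·3 + 4)/6 = 18/6 = 3
te_D = (6 + 4·11 + 16)/6 = 66/6 = 11
te_E = (5 + 4·9 + 19)/6 = 60/6 = 10

Forward pass:
ES_A = 0; EF_A = 12
ES_B = 0; EF_B = 8
ES_C = 8; EF_C = 8+3 = 11
ES_D = 11; EF_D = 11+11 = 22
ES_E = max(EF_A=12, EF_D=22) = 22; EF_E = 22+10 = 32
Expected project duration μ = 32 weeks. Critical path: B → C → D → E.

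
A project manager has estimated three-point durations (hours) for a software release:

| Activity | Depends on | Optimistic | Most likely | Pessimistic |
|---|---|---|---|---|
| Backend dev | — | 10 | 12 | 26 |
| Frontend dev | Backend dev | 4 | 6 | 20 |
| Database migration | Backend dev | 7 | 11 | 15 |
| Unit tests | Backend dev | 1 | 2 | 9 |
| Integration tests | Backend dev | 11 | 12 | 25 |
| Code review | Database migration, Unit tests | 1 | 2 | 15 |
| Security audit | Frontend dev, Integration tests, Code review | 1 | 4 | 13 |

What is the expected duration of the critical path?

34 hours

te_Backend dev = (10 + 4·12 + 26)/6 = 84/6 = 14
te_Frontend dev = (4 + 4·6 + 20)/6 = 48/6 = 8
te_Database migration = (7 + 4·11 + 15)/6 = 66/6 = 11
te_Unit tests = (1 + 4·2 + 9)/6 = 18/6 = 3
te_Integration tests = (11 + 4·12 + 25)/6 = 84/6 = 14
te_Code review = (1 + 4·2 + 15)/6 = 24/6 = 4
te_Security audit = (1 + 4·4 + 13)/6 = 30/6 = 5

Forward pass:
ES_Backend dev = 0; EF_Backend dev = 14
ES_Frontend dev = 14; EF_Frontend dev = 14+8 = 22
ES_Database migration = 14; EF_Database migration = 14+11 = 25
ES_Unit tests = 14; EF_Unit tests = 14+3 = 17
ES_Integration tests = 14; EF_Integration tests = 14+14 = 28
ES_Code review = max(EF_Database migration=25, EF_Unit tests=17) = 25; EF_Code review = 25+4 = 29
ES_Security audit = max(EF_Frontend dev=22, EF_Integration tests=28, EF_Code review=29) = 29; EF_Security audit = 29+5 = 34
Expected project duration μ = 34 hours. Critical path: Backend dev → Database migration → Code review → Security audit.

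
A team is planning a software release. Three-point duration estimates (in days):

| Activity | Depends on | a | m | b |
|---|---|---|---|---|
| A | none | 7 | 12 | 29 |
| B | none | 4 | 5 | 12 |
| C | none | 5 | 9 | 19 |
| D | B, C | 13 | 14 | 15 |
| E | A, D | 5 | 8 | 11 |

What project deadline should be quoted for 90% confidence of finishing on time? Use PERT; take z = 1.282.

te_A = (7 + 4·12 + 29)/6 = 84/6 = 14; σ²_A = ((29−7)/6)² = 13.444
te_B = (4 + 4·5 + 12)/6 = 36/6 = 6; σ²_B = ((12−4)/6)² = 1.778
te_C = (5 + 4·9 + 19)/6 = 60/6 = 10; σ²_C = ((19−5)/6)² = 5.444
te_D = (13 + 4·14 + 15)/6 = 84/6 = 14; σ²_D = ((15−13)/6)² = 0.111
te_E = (5 + 4·8 + 11)/6 = 48/6 = 8; σ²_E = ((11−5)/6)² = 1.000

Forward pass:
ES_A = 0; EF_A = 14
ES_B = 0; EF_B = 6
ES_C = 0; EF_C = 10
ES_D = max(EF_B=6, EF_C=10) = 10; EF_D = 10+14 = 24
ES_E = max(EF_A=14, EF_D=24) = 24; EF_E = 24+8 = 32
Expected project duration μ = 32 days. Critical path: C → D → E.

Variance along critical path = 5.444 + 0.111 + 1.000 = 6.556; σ = 2.560 days.
D = μ + z·σ = 32 + 1.282·2.560 = 35.3 days

35.3 days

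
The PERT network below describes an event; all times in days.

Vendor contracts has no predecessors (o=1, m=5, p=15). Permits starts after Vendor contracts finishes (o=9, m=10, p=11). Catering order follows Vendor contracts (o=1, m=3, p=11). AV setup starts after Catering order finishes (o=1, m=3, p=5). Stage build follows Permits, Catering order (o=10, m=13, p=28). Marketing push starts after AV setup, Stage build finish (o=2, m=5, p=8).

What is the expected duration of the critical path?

36 days

te_Vendor contracts = (1 + 4·5 + 15)/6 = 36/6 = 6
te_Permits = (9 + 4·10 + 11)/6 = 60/6 = 10
te_Catering order = (1 + 4·3 + 11)/6 = 24/6 = 4
te_AV setup = (1 + 4·3 + 5)/6 = 18/6 = 3
te_Stage build = (10 + 4·13 + 28)/6 = 90/6 = 15
te_Marketing push = (2 + 4·5 + 8)/6 = 30/6 = 5

Forward pass:
ES_Vendor contracts = 0; EF_Vendor contracts = 6
ES_Permits = 6; EF_Permits = 6+10 = 16
ES_Catering order = 6; EF_Catering order = 6+4 = 10
ES_AV setup = 10; EF_AV setup = 10+3 = 13
ES_Stage build = max(EF_Permits=16, EF_Catering order=10) = 16; EF_Stage build = 16+15 = 31
ES_Marketing push = max(EF_AV setup=13, EF_Stage build=31) = 31; EF_Marketing push = 31+5 = 36
Expected project duration μ = 36 days. Critical path: Vendor contracts → Permits → Stage build → Marketing push.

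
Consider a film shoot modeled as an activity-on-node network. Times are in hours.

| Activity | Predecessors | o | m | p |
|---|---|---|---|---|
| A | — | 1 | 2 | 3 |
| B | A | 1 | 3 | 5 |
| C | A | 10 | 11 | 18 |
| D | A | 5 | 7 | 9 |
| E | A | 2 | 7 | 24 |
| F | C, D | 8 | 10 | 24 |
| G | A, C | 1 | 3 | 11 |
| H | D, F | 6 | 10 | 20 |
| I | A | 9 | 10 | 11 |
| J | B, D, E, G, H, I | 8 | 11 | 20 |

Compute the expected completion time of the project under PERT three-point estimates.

te_A = (1 + 4·2 + 3)/6 = 12/6 = 2
te_B = (1 + 4·3 + 5)/6 = 18/6 = 3
te_C = (10 + 4·11 + 18)/6 = 72/6 = 12
te_D = (5 + 4·7 + 9)/6 = 42/6 = 7
te_E = (2 + 4·7 + 24)/6 = 54/6 = 9
te_F = (8 + 4·10 + 24)/6 = 72/6 = 12
te_G = (1 + 4·3 + 11)/6 = 24/6 = 4
te_H = (6 + 4·10 + 20)/6 = 66/6 = 11
te_I = (9 + 4·10 + 11)/6 = 60/6 = 10
te_J = (8 + 4·11 + 20)/6 = 72/6 = 12

Forward pass:
ES_A = 0; EF_A = 2
ES_B = 2; EF_B = 2+3 = 5
ES_C = 2; EF_C = 2+12 = 14
ES_D = 2; EF_D = 2+7 = 9
ES_E = 2; EF_E = 2+9 = 11
ES_F = max(EF_C=14, EF_D=9) = 14; EF_F = 14+12 = 26
ES_G = max(EF_A=2, EF_C=14) = 14; EF_G = 14+4 = 18
ES_H = max(EF_D=9, EF_F=26) = 26; EF_H = 26+11 = 37
ES_I = 2; EF_I = 2+10 = 12
ES_J = max(EF_B=5, EF_D=9, EF_E=11, EF_G=18, EF_H=37, EF_I=12) = 37; EF_J = 37+12 = 49
Expected project duration μ = 49 hours. Critical path: A → C → F → H → J.

49 hours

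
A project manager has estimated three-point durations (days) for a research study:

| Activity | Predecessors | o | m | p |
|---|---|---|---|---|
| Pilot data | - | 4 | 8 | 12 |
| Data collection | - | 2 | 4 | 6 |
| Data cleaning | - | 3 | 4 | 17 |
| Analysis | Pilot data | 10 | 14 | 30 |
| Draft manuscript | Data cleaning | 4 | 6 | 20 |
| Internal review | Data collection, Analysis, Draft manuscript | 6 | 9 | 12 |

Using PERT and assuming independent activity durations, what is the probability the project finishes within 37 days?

0.858

te_Pilot data = (4 + 4·8 + 12)/6 = 48/6 = 8; σ²_Pilot data = ((12−4)/6)² = 1.778
te_Data collection = (2 + 4·4 + 6)/6 = 24/6 = 4; σ²_Data collection = ((6−2)/6)² = 0.444
te_Data cleaning = (3 + 4·4 + 17)/6 = 36/6 = 6; σ²_Data cleaning = ((17−3)/6)² = 5.444
te_Analysis = (10 + 4·14 + 30)/6 = 96/6 = 16; σ²_Analysis = ((30−10)/6)² = 11.111
te_Draft manuscript = (4 + 4·6 + 20)/6 = 48/6 = 8; σ²_Draft manuscript = ((20−4)/6)² = 7.111
te_Internal review = (6 + 4·9 + 12)/6 = 54/6 = 9; σ²_Internal review = ((12−6)/6)² = 1.000

Forward pass:
ES_Pilot data = 0; EF_Pilot data = 8
ES_Data collection = 0; EF_Data collection = 4
ES_Data cleaning = 0; EF_Data cleaning = 6
ES_Analysis = 8; EF_Analysis = 8+16 = 24
ES_Draft manuscript = 6; EF_Draft manuscript = 6+8 = 14
ES_Internal review = max(EF_Data collection=4, EF_Analysis=24, EF_Draft manuscript=14) = 24; EF_Internal review = 24+9 = 33
Expected project duration μ = 33 days. Critical path: Pilot data → Analysis → Internal review.

Variance along critical path = 1.778 + 11.111 + 1.000 = 13.889; σ = √13.889 = 3.727 days.
Z = (37 − 33) / 3.727 = 1.073
P(T ≤ 37) = Φ(1.073) ≈ 0.858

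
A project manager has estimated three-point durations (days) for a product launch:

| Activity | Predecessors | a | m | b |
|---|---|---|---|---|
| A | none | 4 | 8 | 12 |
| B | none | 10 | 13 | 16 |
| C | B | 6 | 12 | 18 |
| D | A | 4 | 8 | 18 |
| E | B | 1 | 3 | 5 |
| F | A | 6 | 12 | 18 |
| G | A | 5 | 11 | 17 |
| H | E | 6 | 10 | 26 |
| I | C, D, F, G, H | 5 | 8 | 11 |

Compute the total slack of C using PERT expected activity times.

te_A = (4 + 4·8 + 12)/6 = 48/6 = 8
te_B = (10 + 4·13 + 16)/6 = 78/6 = 13
te_C = (6 + 4·12 + 18)/6 = 72/6 = 12
te_D = (4 + 4·8 + 18)/6 = 54/6 = 9
te_E = (1 + 4·3 + 5)/6 = 18/6 = 3
te_F = (6 + 4·12 + 18)/6 = 72/6 = 12
te_G = (5 + 4·11 + 17)/6 = 66/6 = 11
te_H = (6 + 4·10 + 26)/6 = 72/6 = 12
te_I = (5 + 4·8 + 11)/6 = 48/6 = 8

Forward pass:
ES_A = 0; EF_A = 8
ES_B = 0; EF_B = 13
ES_C = 13; EF_C = 13+12 = 25
ES_D = 8; EF_D = 8+9 = 17
ES_E = 13; EF_E = 13+3 = 16
ES_F = 8; EF_F = 8+12 = 20
ES_G = 8; EF_G = 8+11 = 19
ES_H = 16; EF_H = 16+12 = 28
ES_I = max(EF_C=25, EF_D=17, EF_F=20, EF_G=19, EF_H=28) = 28; EF_I = 28+8 = 36
Expected project duration μ = 36 days. Critical path: B → E → H → I.

Backward pass:
LF_I = 36; LS_I = 36−8 = 28
LF_H = LS_I = 28; LS_H = 28−12 = 16
LF_G = LS_I = 28; LS_G = 28−11 = 17
LF_F = LS_I = 28; LS_F = 28−12 = 16
LF_E = LS_H = 16; LS_E = 16−3 = 13
LF_D = LS_I = 28; LS_D = 28−9 = 19
LF_C = LS_I = 28; LS_C = 28−12 = 16
LF_B = min(LS_C=16, LS_E=13) = 13; LS_B = 13−13 = 0
LF_A = min(LS_D=19, LS_F=16, LS_G=17) = 16; LS_A = 16−8 = 8
Slack_C = LS_C − ES_C = 16 − 13 = 3

3 days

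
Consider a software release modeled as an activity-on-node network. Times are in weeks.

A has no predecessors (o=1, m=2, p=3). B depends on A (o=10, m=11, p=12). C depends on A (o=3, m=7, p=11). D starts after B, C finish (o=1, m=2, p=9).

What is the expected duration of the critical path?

te_A = (1 + 4·2 + 3)/6 = 12/6 = 2
te_B = (10 + 4·11 + 12)/6 = 66/6 = 11
te_C = (3 + 4·7 + 11)/6 = 42/6 = 7
te_D = (1 + 4·2 + 9)/6 = 18/6 = 3

Forward pass:
ES_A = 0; EF_A = 2
ES_B = 2; EF_B = 2+11 = 13
ES_C = 2; EF_C = 2+7 = 9
ES_D = max(EF_B=13, EF_C=9) = 13; EF_D = 13+3 = 16
Expected project duration μ = 16 weeks. Critical path: A → B → D.

16 weeks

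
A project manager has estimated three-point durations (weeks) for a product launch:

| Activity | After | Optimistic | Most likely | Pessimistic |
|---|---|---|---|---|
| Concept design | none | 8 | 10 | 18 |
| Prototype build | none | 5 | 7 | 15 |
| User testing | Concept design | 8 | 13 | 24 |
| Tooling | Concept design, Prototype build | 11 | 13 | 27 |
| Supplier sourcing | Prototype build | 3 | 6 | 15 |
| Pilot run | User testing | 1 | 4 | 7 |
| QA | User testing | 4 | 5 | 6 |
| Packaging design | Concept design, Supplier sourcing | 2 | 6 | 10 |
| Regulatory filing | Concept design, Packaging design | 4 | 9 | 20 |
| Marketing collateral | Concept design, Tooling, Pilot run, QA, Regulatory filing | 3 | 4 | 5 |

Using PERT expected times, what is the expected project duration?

35 weeks

te_Concept design = (8 + 4·10 + 18)/6 = 66/6 = 11
te_Prototype build = (5 + 4·7 + 15)/6 = 48/6 = 8
te_User testing = (8 + 4·13 + 24)/6 = 84/6 = 14
te_Tooling = (11 + 4·13 + 27)/6 = 90/6 = 15
te_Supplier sourcing = (3 + 4·6 + 15)/6 = 42/6 = 7
te_Pilot run = (1 + 4·4 + 7)/6 = 24/6 = 4
te_QA = (4 + 4·5 + 6)/6 = 30/6 = 5
te_Packaging design = (2 + 4·6 + 10)/6 = 36/6 = 6
te_Regulatory filing = (4 + 4·9 + 20)/6 = 60/6 = 10
te_Marketing collateral = (3 + 4·4 + 5)/6 = 24/6 = 4

Forward pass:
ES_Concept design = 0; EF_Concept design = 11
ES_Prototype build = 0; EF_Prototype build = 8
ES_User testing = 11; EF_User testing = 11+14 = 25
ES_Tooling = max(EF_Concept design=11, EF_Prototype build=8) = 11; EF_Tooling = 11+15 = 26
ES_Supplier sourcing = 8; EF_Supplier sourcing = 8+7 = 15
ES_Pilot run = 25; EF_Pilot run = 25+4 = 29
ES_QA = 25; EF_QA = 25+5 = 30
ES_Packaging design = max(EF_Concept design=11, EF_Supplier sourcing=15) = 15; EF_Packaging design = 15+6 = 21
ES_Regulatory filing = max(EF_Concept design=11, EF_Packaging design=21) = 21; EF_Regulatory filing = 21+10 = 31
ES_Marketing collateral = max(EF_Concept design=11, EF_Tooling=26, EF_Pilot run=29, EF_QA=30, EF_Regulatory filing=31) = 31; EF_Marketing collateral = 31+4 = 35
Expected project duration μ = 35 weeks. Critical path: Prototype build → Supplier sourcing → Packaging design → Regulatory filing → Marketing collateral.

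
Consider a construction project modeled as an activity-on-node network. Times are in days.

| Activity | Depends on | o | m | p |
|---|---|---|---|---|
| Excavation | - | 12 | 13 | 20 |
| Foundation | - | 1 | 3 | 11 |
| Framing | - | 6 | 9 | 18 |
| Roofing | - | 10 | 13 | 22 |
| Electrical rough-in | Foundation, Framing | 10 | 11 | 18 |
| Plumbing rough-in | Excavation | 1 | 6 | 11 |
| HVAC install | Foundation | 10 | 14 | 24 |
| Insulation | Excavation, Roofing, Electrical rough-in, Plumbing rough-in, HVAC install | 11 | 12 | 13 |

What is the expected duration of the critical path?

34 days

te_Excavation = (12 + 4·13 + 20)/6 = 84/6 = 14
te_Foundation = (1 + 4·3 + 11)/6 = 24/6 = 4
te_Framing = (6 + 4·9 + 18)/6 = 60/6 = 10
te_Roofing = (10 + 4·13 + 22)/6 = 84/6 = 14
te_Electrical rough-in = (10 + 4·11 + 18)/6 = 72/6 = 12
te_Plumbing rough-in = (1 + 4·6 + 11)/6 = 36/6 = 6
te_HVAC install = (10 + 4·14 + 24)/6 = 90/6 = 15
te_Insulation = (11 + 4·12 + 13)/6 = 72/6 = 12

Forward pass:
ES_Excavation = 0; EF_Excavation = 14
ES_Foundation = 0; EF_Foundation = 4
ES_Framing = 0; EF_Framing = 10
ES_Roofing = 0; EF_Roofing = 14
ES_Electrical rough-in = max(EF_Foundation=4, EF_Framing=10) = 10; EF_Electrical rough-in = 10+12 = 22
ES_Plumbing rough-in = 14; EF_Plumbing rough-in = 14+6 = 20
ES_HVAC install = 4; EF_HVAC install = 4+15 = 19
ES_Insulation = max(EF_Excavation=14, EF_Roofing=14, EF_Electrical rough-in=22, EF_Plumbing rough-in=20, EF_HVAC install=19) = 22; EF_Insulation = 22+12 = 34
Expected project duration μ = 34 days. Critical path: Framing → Electrical rough-in → Insulation.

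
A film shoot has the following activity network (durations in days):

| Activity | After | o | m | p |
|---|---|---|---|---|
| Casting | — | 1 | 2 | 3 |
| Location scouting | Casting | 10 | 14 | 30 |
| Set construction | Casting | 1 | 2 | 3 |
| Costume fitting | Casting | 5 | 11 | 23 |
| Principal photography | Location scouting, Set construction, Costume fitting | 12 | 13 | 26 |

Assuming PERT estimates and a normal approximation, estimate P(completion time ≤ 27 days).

0.071

te_Casting = (1 + 4·2 + 3)/6 = 12/6 = 2; σ²_Casting = ((3−1)/6)² = 0.111
te_Location scouting = (10 + 4·14 + 30)/6 = 96/6 = 16; σ²_Location scouting = ((30−10)/6)² = 11.111
te_Set construction = (1 + 4·2 + 3)/6 = 12/6 = 2; σ²_Set construction = ((3−1)/6)² = 0.111
te_Costume fitting = (5 + 4·11 + 23)/6 = 72/6 = 12; σ²_Costume fitting = ((23−5)/6)² = 9.000
te_Principal photography = (12 + 4·13 + 26)/6 = 90/6 = 15; σ²_Principal photography = ((26−12)/6)² = 5.444

Forward pass:
ES_Casting = 0; EF_Casting = 2
ES_Location scouting = 2; EF_Location scouting = 2+16 = 18
ES_Set construction = 2; EF_Set construction = 2+2 = 4
ES_Costume fitting = 2; EF_Costume fitting = 2+12 = 14
ES_Principal photography = max(EF_Location scouting=18, EF_Set construction=4, EF_Costume fitting=14) = 18; EF_Principal photography = 18+15 = 33
Expected project duration μ = 33 days. Critical path: Casting → Location scouting → Principal photography.

Variance along critical path = 0.111 + 11.111 + 5.444 = 16.667; σ = √16.667 = 4.082 days.
Z = (27 − 33) / 4.082 = -1.470
P(T ≤ 27) = Φ(-1.470) ≈ 0.071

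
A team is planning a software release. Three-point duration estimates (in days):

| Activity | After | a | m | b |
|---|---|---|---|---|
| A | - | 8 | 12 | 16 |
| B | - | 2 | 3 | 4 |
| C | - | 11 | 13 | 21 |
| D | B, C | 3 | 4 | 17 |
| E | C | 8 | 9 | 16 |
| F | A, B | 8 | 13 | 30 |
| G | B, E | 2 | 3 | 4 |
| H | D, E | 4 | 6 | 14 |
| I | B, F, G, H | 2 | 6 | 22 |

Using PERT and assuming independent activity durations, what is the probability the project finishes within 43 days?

te_A = (8 + 4·12 + 16)/6 = 72/6 = 12; σ²_A = ((16−8)/6)² = 1.778
te_B = (2 + 4·3 + 4)/6 = 18/6 = 3; σ²_B = ((4−2)/6)² = 0.111
te_C = (11 + 4·13 + 21)/6 = 84/6 = 14; σ²_C = ((21−11)/6)² = 2.778
te_D = (3 + 4·4 + 17)/6 = 36/6 = 6; σ²_D = ((17−3)/6)² = 5.444
te_E = (8 + 4·9 + 16)/6 = 60/6 = 10; σ²_E = ((16−8)/6)² = 1.778
te_F = (8 + 4·13 + 30)/6 = 90/6 = 15; σ²_F = ((30−8)/6)² = 13.444
te_G = (2 + 4·3 + 4)/6 = 18/6 = 3; σ²_G = ((4−2)/6)² = 0.111
te_H = (4 + 4·6 + 14)/6 = 42/6 = 7; σ²_H = ((14−4)/6)² = 2.778
te_I = (2 + 4·6 + 22)/6 = 48/6 = 8; σ²_I = ((22−2)/6)² = 11.111

Forward pass:
ES_A = 0; EF_A = 12
ES_B = 0; EF_B = 3
ES_C = 0; EF_C = 14
ES_D = max(EF_B=3, EF_C=14) = 14; EF_D = 14+6 = 20
ES_E = 14; EF_E = 14+10 = 24
ES_F = max(EF_A=12, EF_B=3) = 12; EF_F = 12+15 = 27
ES_G = max(EF_B=3, EF_E=24) = 24; EF_G = 24+3 = 27
ES_H = max(EF_D=20, EF_E=24) = 24; EF_H = 24+7 = 31
ES_I = max(EF_B=3, EF_F=27, EF_G=27, EF_H=31) = 31; EF_I = 31+8 = 39
Expected project duration μ = 39 days. Critical path: C → E → H → I.

Variance along critical path = 2.778 + 1.778 + 2.778 + 11.111 = 18.444; σ = √18.444 = 4.295 days.
Z = (43 − 39) / 4.295 = 0.931
P(T ≤ 43) = Φ(0.931) ≈ 0.824

0.824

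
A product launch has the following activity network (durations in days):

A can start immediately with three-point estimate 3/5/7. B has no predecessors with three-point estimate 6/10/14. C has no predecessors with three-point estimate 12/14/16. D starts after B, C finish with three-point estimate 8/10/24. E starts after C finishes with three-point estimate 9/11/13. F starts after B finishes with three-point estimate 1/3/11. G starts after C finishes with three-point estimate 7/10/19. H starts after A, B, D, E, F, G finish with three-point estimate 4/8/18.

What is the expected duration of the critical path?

35 days

te_A = (3 + 4·5 + 7)/6 = 30/6 = 5
te_B = (6 + 4·10 + 14)/6 = 60/6 = 10
te_C = (12 + 4·14 + 16)/6 = 84/6 = 14
te_D = (8 + 4·10 + 24)/6 = 72/6 = 12
te_E = (9 + 4·11 + 13)/6 = 66/6 = 11
te_F = (1 + 4·3 + 11)/6 = 24/6 = 4
te_G = (7 + 4·10 + 19)/6 = 66/6 = 11
te_H = (4 + 4·8 + 18)/6 = 54/6 = 9

Forward pass:
ES_A = 0; EF_A = 5
ES_B = 0; EF_B = 10
ES_C = 0; EF_C = 14
ES_D = max(EF_B=10, EF_C=14) = 14; EF_D = 14+12 = 26
ES_E = 14; EF_E = 14+11 = 25
ES_F = 10; EF_F = 10+4 = 14
ES_G = 14; EF_G = 14+11 = 25
ES_H = max(EF_A=5, EF_B=10, EF_D=26, EF_E=25, EF_F=14, EF_G=25) = 26; EF_H = 26+9 = 35
Expected project duration μ = 35 days. Critical path: C → D → H.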